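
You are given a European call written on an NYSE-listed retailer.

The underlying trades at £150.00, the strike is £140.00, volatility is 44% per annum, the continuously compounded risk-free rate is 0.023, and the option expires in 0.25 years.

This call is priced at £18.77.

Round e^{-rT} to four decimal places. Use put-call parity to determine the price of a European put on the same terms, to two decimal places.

e^(−rT) = e^(−0.023·0.25) = 0.9943
Put-call parity: C − P = S − K·e^(−rT) = 150 − 140·0.9943 = 150 − 139.2020 = 10.7980
P = C − (C − P) = 18.77 − (10.7980) = 7.9720

£7.97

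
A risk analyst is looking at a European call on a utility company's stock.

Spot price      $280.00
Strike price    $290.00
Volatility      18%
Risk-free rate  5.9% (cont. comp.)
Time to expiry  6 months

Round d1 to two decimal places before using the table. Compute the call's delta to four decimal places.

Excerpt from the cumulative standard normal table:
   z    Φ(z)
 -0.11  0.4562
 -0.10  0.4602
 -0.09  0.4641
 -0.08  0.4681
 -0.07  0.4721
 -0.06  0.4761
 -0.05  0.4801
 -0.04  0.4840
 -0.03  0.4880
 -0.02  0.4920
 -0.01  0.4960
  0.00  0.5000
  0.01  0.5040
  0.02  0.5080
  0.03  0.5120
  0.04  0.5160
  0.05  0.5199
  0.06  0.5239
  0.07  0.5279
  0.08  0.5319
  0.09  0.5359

0.5080

σ√T = 0.18·√0.5 = 0.1273
d₁ = [ln(280/290) + (0.059 + 0.18²/2)·0.5] / 0.1273 = [-0.0351 + 0.0376] / 0.1273 = 0.0197 ≈ 0.02
N(d₁) = N(0.02) = 0.5080
Δ_call = N(d₁) = 0.5080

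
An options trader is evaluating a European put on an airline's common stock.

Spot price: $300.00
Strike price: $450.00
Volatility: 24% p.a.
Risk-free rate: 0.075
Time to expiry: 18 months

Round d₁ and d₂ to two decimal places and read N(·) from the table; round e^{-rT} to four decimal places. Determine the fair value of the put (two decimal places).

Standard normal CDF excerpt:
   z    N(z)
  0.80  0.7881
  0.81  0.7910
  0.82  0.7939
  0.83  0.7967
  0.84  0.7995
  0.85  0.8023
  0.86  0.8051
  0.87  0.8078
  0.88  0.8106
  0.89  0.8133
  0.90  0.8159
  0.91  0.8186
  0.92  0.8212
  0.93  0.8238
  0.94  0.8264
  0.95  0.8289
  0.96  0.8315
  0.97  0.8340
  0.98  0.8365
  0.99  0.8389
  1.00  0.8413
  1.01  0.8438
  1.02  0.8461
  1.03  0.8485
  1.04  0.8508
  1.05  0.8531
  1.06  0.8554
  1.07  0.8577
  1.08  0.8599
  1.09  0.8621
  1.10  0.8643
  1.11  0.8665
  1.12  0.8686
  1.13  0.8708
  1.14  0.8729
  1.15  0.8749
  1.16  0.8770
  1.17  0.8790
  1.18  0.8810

$110.32

σ√T = 0.24·√1.5 = 0.2939
ln(S/K) + (r + σ²/2)T = ln(300/450) + (0.075 + 0.24²/2)·1.5 = -0.4055 + 0.1557 = -0.2498
d₁ = -0.2498 / 0.2939 = -0.8497 which rounds to -0.85
d₂ = d₁ − σ√T = -0.8497 − 0.2939 = -1.1437 which rounds to -1.14
e^(−rT) = e^(−0.075·1.5) = 0.8936
N(−d₂) = N(1.14) = 0.8729;  N(−d₁) = N(0.85) = 0.8023
P = 450·0.8936·0.8729 − 300·0.8023 = 351.0105 − 240.6900 = 110.3205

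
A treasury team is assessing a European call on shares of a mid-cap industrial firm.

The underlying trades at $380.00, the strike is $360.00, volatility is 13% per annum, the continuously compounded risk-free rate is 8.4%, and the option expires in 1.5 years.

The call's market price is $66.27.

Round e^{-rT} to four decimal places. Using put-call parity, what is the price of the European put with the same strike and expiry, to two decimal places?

$3.65

exp(−rT) = exp(−0.084·1.5) = 0.8816
Put-call parity: C − P = S − K·e^(−rT) = 380 − 360·0.8816 = 380 − 317.3760 = 62.6240
P = C − (C − P) = 66.27 − (62.6240) = 3.6460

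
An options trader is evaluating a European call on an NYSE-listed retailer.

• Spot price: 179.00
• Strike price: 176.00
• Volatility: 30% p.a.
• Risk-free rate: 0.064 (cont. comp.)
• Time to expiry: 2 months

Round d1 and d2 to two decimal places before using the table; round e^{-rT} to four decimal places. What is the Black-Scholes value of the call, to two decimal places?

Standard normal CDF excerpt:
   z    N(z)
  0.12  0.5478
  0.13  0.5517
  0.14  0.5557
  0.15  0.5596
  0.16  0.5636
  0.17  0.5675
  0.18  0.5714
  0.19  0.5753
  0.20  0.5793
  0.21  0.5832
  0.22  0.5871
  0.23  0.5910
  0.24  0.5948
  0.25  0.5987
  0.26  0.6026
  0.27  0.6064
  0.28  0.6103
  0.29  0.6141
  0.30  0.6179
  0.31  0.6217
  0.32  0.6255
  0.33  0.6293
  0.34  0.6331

11.78

σ√T = 0.3 × 0.4082 = 0.1225
d₁ = [ln(179/176) + (0.064 + ½·0.3²)·0.1667] / (σ√T) = (0.0169 + 0.0182) / 0.1225 = 0.2863 → 0.29
d₂ = 0.2863 − 0.1225 = 0.1639 → 0.16
e^(−rT) = e^(−0.064·0.1667) = 0.9894
C = 179·N(0.29) − 176·0.9894·N(0.16) = 179·0.6141 − 176·0.9894·0.5636 = 109.9239 − 98.1421 = 11.7818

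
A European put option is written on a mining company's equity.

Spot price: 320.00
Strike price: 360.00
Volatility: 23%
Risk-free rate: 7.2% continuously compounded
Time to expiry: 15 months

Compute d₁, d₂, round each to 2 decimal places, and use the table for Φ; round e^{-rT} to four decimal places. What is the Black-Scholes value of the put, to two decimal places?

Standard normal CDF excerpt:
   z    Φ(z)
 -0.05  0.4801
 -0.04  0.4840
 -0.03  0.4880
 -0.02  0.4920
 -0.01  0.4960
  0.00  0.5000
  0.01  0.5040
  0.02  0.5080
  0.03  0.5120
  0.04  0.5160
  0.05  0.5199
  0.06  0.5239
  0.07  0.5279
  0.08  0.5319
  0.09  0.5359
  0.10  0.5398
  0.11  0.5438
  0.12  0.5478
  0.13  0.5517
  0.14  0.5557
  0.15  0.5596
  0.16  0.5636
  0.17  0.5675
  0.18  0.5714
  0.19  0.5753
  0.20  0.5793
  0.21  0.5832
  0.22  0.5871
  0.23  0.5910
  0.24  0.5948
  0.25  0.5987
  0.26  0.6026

38.25

T = 1.25;  σ√T = 0.2571
d₁ = [ln(320/360) + (0.072 + ½·0.23²)·1.25] / (σ√T) = (-0.1178 + 0.1231) / 0.2571 = 0.0205 → 0.02
d₂ = 0.0205 − 0.2571 = -0.2366 → -0.24
exp(−rT) = exp(−0.072·1.25) = 0.9139
P = 360·0.9139·N(0.24) − 320·N(-0.02) = 360·0.9139·0.5948 − 320·0.4920 = 195.6916 − 157.4400 = 38.2516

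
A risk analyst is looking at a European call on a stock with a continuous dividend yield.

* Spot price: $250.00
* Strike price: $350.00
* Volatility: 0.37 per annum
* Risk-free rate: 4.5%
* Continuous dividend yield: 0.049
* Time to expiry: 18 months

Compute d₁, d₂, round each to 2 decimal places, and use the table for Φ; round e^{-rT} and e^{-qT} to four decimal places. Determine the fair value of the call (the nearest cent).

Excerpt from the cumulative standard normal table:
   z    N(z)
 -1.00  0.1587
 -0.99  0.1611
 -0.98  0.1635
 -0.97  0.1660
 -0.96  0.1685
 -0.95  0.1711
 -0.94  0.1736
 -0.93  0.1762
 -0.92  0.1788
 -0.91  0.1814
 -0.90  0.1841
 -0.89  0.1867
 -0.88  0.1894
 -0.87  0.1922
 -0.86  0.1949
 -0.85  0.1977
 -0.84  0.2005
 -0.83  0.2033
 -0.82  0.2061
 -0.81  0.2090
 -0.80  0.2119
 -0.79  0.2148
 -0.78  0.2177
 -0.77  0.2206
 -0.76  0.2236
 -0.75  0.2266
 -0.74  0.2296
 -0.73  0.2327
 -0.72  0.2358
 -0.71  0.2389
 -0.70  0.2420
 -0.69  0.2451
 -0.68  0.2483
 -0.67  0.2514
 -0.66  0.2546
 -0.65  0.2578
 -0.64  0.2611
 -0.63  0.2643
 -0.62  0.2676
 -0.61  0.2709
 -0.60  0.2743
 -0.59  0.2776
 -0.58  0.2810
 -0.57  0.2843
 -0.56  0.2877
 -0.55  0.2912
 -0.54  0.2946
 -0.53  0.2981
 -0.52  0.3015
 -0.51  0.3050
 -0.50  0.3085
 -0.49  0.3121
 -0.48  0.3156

$15.75

σ√T = 0.37 × 1.2247 = 0.4532
d₁ = [ln(250/350) + (0.045 − 0.049 + ½·0.37²)·1.5] / (σ√T) = (-0.3365 + 0.0967) / 0.4532 = -0.5292 ⇒ -0.53
d₂ = -0.5292 − 0.4532 = -0.9823 ⇒ -0.98
e^(−qT) = e^(−0.049·1.5) = 0.9291;  e^(−rT) = e^(−0.045·1.5) = 0.9347
N(d₁) = N(-0.53) = 0.2981;  N(d₂) = N(-0.98) = 0.1635
C = 250·0.9291·0.2981 − 350·0.9347·0.1635 = 69.2412 − 53.4882 = 15.7530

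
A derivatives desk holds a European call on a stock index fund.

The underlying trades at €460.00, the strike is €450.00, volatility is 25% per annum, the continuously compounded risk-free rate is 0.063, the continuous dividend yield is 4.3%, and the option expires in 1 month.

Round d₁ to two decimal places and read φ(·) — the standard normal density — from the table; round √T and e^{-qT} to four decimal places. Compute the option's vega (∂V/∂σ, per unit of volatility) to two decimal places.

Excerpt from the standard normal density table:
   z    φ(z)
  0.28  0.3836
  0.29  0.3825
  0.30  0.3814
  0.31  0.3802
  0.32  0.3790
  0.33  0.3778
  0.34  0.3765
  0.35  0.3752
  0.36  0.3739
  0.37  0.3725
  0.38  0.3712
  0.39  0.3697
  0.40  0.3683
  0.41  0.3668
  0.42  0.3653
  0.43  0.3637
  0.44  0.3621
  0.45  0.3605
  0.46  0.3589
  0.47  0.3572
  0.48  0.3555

T = 0.08333;  σ√T = 0.0722
ln(S/K) + (r − q + σ²/2)T = ln(460/450) + (0.063 − 0.043 + 0.25²/2)·0.08333 = 0.0220 + 0.0043 = 0.0262
d₁ = 0.0262 / 0.0722 = 0.3637 which rounds to 0.36
√T = √0.08333 = 0.2887
φ(d₁) = φ(0.36) = 0.3739
e^(−qT) = e^(−0.043·0.08333) = 0.9964
vega = S·e^(−qT)·φ(d₁)·√T = 460·0.9964·0.3739·0.2887 = 49.4759

49.48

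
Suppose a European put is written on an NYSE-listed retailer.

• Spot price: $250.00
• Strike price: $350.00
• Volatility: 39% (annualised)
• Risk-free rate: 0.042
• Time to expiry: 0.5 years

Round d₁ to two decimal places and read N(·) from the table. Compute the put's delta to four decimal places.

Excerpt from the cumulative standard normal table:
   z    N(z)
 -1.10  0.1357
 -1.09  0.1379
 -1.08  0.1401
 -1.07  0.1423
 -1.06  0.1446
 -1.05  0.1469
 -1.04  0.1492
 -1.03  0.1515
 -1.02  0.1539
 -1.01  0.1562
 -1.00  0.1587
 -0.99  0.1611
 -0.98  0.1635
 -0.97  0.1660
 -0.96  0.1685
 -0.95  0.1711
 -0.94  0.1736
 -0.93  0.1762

σ√T = 0.39 × 0.7071 = 0.2758
d₁ = [ln(250/350) + (0.042 + 0.39²/2)·0.5] / 0.2758 = [-0.3365 + 0.0590] / 0.2758 = -1.0061 which rounds to -1.01
N(d₁) = N(-1.01) = 0.1562
Δ_put = N(d₁) − 1 = 0.1562 − 1 = -0.8438

-0.8438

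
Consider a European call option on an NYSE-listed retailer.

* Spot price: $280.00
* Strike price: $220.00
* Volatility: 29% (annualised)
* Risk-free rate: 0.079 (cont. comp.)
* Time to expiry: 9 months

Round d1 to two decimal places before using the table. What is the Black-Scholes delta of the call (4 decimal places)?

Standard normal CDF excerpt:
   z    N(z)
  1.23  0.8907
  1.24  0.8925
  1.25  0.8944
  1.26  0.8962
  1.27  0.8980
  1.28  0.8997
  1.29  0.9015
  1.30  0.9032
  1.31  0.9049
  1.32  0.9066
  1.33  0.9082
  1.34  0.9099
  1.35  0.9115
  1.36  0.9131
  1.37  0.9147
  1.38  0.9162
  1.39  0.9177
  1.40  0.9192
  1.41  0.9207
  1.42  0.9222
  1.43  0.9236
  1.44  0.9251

0.9066

σ√T = 0.29·√0.75 = 0.2511
d₁ = [ln(280/220) + (0.079 + 0.29²/2)·0.75] / 0.2511 = [0.2412 + 0.0908] / 0.2511 = 1.3217 ⇒ 1.32
N(d₁) = N(1.32) = 0.9066
Δ_call = N(d₁) = 0.9066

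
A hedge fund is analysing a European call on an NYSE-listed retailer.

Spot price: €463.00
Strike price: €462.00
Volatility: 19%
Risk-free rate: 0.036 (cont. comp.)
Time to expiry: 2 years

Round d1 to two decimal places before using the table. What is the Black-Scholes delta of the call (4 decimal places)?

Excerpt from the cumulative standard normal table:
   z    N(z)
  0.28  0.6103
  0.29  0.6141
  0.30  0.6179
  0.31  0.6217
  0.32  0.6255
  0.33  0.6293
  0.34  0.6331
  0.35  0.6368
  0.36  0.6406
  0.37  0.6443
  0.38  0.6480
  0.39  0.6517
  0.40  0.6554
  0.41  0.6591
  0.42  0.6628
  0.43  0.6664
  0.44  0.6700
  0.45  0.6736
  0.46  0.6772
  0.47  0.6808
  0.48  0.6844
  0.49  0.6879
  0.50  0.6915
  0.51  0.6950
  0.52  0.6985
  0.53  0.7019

0.6591

σ√T = 0.19 × 1.4142 = 0.2687
ln(S/K) + (r + σ²/2)T = ln(463/462) + (0.036 + 0.19²/2)·2 = 0.0022 + 0.1081 = 0.1103
d₁ = 0.1103 / 0.2687 = 0.4104 ⇒ 0.41
N(d₁) = N(0.41) = 0.6591
Δ_call = N(d₁) = 0.6591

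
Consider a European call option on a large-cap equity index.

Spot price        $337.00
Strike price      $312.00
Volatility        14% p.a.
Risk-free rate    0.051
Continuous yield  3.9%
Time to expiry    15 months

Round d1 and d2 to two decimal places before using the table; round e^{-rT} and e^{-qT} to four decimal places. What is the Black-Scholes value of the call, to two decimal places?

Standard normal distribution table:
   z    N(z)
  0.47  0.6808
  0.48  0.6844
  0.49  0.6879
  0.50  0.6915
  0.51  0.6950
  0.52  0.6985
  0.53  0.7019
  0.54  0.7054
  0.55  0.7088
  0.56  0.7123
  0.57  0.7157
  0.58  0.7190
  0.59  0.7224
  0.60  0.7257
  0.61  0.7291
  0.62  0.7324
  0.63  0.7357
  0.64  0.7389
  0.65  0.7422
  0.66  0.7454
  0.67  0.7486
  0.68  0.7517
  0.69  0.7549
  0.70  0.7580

σ√T = 0.14 × 1.1180 = 0.1565
d₁ = [ln(337/312) + (0.051 − 0.039 + ½·0.14²)·1.25] / (σ√T) = (0.0771 + 0.0272) / 0.1565 = 0.6665 ⇒ 0.67
d₂ = 0.6665 − 0.1565 = 0.5100 ⇒ 0.51
e^(−qT) = e^(−0.039·1.25) = 0.9524;  e^(−rT) = e^(−0.051·1.25) = 0.9382
C = 337·0.9524·N(0.67) − 312·0.9382·N(0.51) = 337·0.9524·0.7486 − 312·0.9382·0.6950 = 240.2698 − 203.4393 = 36.8305

$36.83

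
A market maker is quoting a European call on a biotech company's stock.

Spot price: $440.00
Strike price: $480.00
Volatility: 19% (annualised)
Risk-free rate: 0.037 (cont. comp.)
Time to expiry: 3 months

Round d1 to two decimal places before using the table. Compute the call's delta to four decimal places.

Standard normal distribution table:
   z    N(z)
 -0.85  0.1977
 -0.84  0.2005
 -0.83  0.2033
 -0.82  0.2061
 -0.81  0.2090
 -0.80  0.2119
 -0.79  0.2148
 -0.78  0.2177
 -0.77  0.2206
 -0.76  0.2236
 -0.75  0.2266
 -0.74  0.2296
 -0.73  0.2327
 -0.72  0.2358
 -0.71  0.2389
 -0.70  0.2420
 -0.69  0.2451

0.2206

T = 0.25;  σ√T = 0.0950
d₁ = [ln(440/480) + (0.037 + ½·0.19²)·0.25] / (σ√T) = (-0.0870 + 0.0138) / 0.0950 = -0.7710 → -0.77
N(d₁) = N(-0.77) = 0.2206
Δ_call = N(d₁) = 0.2206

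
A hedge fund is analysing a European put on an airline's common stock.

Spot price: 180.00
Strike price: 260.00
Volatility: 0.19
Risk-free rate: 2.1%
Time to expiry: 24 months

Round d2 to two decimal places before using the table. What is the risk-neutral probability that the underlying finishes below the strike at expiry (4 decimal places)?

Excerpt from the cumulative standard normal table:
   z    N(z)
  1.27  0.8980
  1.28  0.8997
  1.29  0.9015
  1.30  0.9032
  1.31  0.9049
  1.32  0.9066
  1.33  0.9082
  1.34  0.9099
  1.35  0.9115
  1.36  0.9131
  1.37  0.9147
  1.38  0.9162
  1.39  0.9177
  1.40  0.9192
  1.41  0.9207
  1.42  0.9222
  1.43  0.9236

0.9115

σ√T = 0.19·√2 = 0.2687
ln(S/K) + (r + σ²/2)T = ln(180/260) + (0.021 + 0.19²/2)·2 = -0.3677 + 0.0781 = -0.2896
d₁ = -0.2896 / 0.2687 = -1.0779 ⇒ -1.08
d₂ = d₁ − σ√T = -1.0779 − 0.2687 = -1.3466 ⇒ -1.35
Pr(exercise) under Q = N(−d₂) = N(1.35) = 0.9115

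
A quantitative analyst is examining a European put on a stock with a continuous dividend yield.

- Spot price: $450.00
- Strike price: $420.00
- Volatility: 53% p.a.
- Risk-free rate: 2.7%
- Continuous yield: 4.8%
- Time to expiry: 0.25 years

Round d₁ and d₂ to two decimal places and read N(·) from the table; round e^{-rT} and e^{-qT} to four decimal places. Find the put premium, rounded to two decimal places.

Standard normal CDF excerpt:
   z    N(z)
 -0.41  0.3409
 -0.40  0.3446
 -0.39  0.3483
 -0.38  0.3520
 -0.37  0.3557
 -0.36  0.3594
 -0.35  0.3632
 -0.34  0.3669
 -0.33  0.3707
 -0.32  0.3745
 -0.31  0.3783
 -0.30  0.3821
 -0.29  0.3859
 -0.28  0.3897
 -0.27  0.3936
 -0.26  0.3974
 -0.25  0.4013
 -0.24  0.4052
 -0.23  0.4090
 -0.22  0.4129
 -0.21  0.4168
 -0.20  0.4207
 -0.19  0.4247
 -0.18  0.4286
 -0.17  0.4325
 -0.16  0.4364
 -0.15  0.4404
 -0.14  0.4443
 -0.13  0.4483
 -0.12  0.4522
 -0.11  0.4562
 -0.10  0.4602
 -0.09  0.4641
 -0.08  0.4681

$32.16

σ√T = 0.53 × 0.5000 = 0.2650
d₁ = [ln(450/420) + (0.027 − 0.048 + 0.53²/2)·0.25] / 0.2650 = [0.0690 + 0.0299] / 0.2650 = 0.3730 → 0.37
d₂ = d₁ − σ√T = 0.3730 − 0.2650 = 0.1080 → 0.11
e^(−qT) = e^(−0.048·0.25) = 0.9881;  e^(−rT) = e^(−0.027·0.25) = 0.9933
P = 420·0.9933·N(-0.11) − 450·0.9881·N(-0.37) = 420·0.9933·0.4562 − 450·0.9881·0.3557 = 190.3203 − 158.1602 = 32.1600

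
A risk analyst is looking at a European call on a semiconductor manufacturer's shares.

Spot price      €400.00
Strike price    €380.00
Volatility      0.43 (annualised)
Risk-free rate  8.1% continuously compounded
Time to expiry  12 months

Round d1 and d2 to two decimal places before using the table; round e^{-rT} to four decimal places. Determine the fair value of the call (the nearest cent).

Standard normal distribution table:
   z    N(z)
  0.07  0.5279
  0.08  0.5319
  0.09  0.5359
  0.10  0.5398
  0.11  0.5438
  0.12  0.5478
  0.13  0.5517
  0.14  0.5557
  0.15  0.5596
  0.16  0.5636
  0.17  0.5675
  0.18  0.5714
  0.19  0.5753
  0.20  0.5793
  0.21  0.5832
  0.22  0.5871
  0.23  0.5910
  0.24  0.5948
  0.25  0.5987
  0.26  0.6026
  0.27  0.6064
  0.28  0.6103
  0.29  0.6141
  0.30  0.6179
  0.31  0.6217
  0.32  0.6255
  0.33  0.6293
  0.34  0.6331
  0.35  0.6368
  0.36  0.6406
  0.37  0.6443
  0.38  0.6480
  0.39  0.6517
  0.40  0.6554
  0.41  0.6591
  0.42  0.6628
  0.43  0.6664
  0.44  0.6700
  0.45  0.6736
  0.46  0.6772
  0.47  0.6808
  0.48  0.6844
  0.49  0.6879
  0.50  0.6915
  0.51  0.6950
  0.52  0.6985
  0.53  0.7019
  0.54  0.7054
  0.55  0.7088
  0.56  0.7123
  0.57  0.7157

T = 1;  σ√T = 0.4300
d₁ = [ln(400/380) + (0.081 + 0.43²/2)·1] / 0.4300 = [0.0513 + 0.1734] / 0.4300 = 0.5227 ⇒ 0.52
d₂ = d₁ − σ√T = 0.5227 − 0.4300 = 0.0927 ⇒ 0.09
e^(−rT) = e^(−0.081·1) = 0.9222
C = 400·N(0.52) − 380·0.9222·N(0.09) = 400·0.6985 − 380·0.9222·0.5359 = 279.4000 − 187.7987 = 91.6013

€91.60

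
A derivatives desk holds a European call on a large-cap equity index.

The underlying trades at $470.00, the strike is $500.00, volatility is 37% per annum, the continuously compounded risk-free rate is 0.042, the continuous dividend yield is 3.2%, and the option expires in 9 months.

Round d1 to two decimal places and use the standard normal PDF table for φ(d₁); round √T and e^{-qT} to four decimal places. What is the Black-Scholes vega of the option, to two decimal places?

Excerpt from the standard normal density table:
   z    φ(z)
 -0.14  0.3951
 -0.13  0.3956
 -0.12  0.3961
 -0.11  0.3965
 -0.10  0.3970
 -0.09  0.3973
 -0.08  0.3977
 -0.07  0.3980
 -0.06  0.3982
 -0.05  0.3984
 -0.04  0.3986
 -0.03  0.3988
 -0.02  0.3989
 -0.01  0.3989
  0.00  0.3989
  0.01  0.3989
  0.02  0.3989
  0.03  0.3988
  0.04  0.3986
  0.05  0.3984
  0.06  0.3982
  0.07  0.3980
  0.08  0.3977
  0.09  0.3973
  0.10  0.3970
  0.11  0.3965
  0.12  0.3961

158.51

T = 0.75;  σ√T = 0.3204
ln(S/K) + (r − q + σ²/2)T = ln(470/500) + (0.042 − 0.032 + 0.37²/2)·0.75 = -0.0619 + 0.0588 = -0.0030
d₁ = -0.0030 / 0.3204 = -0.0095 which rounds to -0.01
√T = √0.75 = 0.8660
φ(d₁) = φ(-0.01) = 0.3989
e^(−qT) = e^(−0.032·0.75) = 0.9763
vega = S·e^(−qT)·φ(d₁)·√T = 470·0.9763·0.3989·0.8660 = 158.5123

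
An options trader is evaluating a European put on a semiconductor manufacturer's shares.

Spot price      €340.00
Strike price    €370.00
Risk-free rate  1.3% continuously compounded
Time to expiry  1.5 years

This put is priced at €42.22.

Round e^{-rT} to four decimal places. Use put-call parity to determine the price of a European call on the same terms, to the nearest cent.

€19.36

e^(−rT) = e^(−0.013·1.5) = 0.9807
Put-call parity: C − P = S − K·e^(−rT) = 340 − 370·0.9807 = 340 − 362.8590 = -22.8590
C = P + (C − P) = 42.22 + (-22.8590) = 19.3610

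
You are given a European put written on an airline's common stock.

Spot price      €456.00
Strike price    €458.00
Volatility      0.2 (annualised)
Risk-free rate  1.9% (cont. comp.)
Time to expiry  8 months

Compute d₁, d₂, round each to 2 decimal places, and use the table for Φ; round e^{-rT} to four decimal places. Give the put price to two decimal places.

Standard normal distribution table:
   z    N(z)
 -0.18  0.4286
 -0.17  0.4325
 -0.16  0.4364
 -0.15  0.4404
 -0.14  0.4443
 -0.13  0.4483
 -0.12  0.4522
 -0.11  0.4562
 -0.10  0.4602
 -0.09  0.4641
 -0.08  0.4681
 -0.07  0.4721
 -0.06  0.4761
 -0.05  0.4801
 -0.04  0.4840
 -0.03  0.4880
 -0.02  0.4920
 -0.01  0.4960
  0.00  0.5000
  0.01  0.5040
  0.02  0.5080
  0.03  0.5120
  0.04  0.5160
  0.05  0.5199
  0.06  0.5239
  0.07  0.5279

€27.12

σ√T = 0.2 × 0.8165 = 0.1633
ln(S/K) + (r + σ²/2)T = ln(456/458) + (0.019 + 0.2²/2)·0.6667 = -0.0044 + 0.0260 = 0.0216
d₁ = 0.0216 / 0.1633 = 0.1324 ⇒ 0.13
d₂ = d₁ − σ√T = 0.1324 − 0.1633 = -0.0309 ⇒ -0.03
exp(−rT) = exp(−0.019·0.6667) = 0.9874
N(−d₂) = N(0.03) = 0.5120;  N(−d₁) = N(-0.13) = 0.4483
P = 458·0.9874·0.5120 − 456·0.4483 = 231.5414 − 204.4248 = 27.1166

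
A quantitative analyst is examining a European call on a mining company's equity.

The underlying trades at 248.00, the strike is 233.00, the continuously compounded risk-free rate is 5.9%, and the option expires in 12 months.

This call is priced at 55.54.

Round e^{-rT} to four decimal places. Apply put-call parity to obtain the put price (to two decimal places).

exp(−rT) = exp(−0.059·1) = 0.9427
Put-call parity: C − P = S − K·e^(−rT) = 248 − 233·0.9427 = 248 − 219.6491 = 28.3509
P = C − (C − P) = 55.54 − (28.3509) = 27.1891

27.19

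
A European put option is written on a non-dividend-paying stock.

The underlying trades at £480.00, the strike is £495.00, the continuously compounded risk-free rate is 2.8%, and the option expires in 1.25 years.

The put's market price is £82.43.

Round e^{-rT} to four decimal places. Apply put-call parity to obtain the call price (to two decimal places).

£84.46

e^(−rT) = e^(−0.028·1.25) = 0.9656
Put-call parity: C − P = S − K·e^(−rT) = 480 − 495·0.9656 = 480 − 477.9720 = 2.0280
C = P + (C − P) = 82.43 + (2.0280) = 84.4580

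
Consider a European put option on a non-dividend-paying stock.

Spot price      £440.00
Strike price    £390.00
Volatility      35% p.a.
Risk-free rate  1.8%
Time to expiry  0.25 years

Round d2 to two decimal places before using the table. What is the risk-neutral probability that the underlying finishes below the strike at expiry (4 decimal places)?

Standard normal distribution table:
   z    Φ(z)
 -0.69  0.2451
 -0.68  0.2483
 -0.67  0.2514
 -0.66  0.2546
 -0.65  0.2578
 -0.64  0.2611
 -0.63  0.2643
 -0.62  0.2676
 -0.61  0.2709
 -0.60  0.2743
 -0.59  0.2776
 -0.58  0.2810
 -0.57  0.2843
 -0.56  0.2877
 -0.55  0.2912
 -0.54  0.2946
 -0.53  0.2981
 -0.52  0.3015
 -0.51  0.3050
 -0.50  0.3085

0.2643

T = 0.25;  σ√T = 0.1750
d₁ = [ln(440/390) + (0.018 + ½·0.35²)·0.25] / (σ√T) = (0.1206 + 0.0198) / 0.1750 = 0.8025 which rounds to 0.80
d₂ = 0.8025 − 0.1750 = 0.6275 which rounds to 0.63
Pr(exercise) under Q = N(−d₂) = N(-0.63) = 0.2643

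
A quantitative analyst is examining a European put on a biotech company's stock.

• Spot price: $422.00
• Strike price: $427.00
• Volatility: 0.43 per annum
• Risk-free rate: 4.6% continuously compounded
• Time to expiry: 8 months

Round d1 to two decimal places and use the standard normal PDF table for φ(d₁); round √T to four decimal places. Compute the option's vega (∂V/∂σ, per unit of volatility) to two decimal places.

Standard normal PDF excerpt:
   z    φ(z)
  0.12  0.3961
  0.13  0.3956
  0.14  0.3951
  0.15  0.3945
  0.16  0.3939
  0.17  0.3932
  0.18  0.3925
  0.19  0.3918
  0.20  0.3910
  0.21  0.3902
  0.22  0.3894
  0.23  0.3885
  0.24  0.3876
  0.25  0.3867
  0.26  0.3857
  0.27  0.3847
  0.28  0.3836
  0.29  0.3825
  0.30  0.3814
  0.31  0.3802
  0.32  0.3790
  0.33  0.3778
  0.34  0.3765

σ√T = 0.43 × 0.8165 = 0.3511
ln(S/K) + (r + σ²/2)T = ln(422/427) + (0.046 + 0.43²/2)·0.6667 = -0.0118 + 0.0923 = 0.0805
d₁ = 0.0805 / 0.3511 = 0.2293 ≈ 0.23
√T = √0.6667 = 0.8165
φ(d₁) = φ(0.23) = 0.3885
vega = S·φ(d₁)·√T = 422·0.3885·0.8165 = 133.8627
(Vega is the same for a European call and put with the same parameters.)

133.86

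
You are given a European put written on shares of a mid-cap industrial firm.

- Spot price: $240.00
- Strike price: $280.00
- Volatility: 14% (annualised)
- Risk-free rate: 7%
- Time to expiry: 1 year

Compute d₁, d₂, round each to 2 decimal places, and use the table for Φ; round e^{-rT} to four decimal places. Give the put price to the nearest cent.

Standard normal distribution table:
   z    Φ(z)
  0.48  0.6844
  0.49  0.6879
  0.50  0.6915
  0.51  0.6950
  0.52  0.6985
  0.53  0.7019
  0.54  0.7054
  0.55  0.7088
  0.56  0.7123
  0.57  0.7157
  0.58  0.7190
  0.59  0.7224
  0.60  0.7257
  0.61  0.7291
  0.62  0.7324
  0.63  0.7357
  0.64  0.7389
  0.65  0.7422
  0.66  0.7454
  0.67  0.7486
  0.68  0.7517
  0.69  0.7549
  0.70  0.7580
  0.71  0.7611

σ√T = 0.14 × 1.0000 = 0.1400
d₁ = [ln(240/280) + (0.07 + 0.14²/2)·1] / 0.1400 = [-0.1542 + 0.0798] / 0.1400 = -0.5311 ⇒ -0.53
d₂ = d₁ − σ√T = -0.5311 − 0.1400 = -0.6711 ⇒ -0.67
e^(−rT) = e^(−0.07·1) = 0.9324
N(−d₂) = N(0.67) = 0.7486;  N(−d₁) = N(0.53) = 0.7019
P = 280·0.9324·0.7486 − 240·0.7019 = 195.4385 − 168.4560 = 26.9825

$26.98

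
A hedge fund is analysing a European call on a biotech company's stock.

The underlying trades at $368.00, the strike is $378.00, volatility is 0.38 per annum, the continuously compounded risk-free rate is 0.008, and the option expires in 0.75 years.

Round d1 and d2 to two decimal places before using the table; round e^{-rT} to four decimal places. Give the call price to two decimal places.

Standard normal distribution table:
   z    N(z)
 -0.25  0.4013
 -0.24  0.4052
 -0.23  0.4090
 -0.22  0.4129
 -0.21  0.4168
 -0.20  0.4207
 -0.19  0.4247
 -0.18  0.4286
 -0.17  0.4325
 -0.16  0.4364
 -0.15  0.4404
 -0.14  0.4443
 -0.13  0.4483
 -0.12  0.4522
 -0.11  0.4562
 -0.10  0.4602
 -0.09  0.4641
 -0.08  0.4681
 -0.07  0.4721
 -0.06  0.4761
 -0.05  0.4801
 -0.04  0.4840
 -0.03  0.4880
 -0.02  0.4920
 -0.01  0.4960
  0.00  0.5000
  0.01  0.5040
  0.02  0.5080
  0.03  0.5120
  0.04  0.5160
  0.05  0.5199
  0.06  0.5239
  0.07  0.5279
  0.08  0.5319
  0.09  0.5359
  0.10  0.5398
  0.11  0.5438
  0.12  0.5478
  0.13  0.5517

T = 0.75;  σ√T = 0.3291
d₁ = [ln(368/378) + (0.008 + 0.38²/2)·0.75] / 0.3291 = [-0.0268 + 0.0601] / 0.3291 = 0.1013 ≈ 0.10
d₂ = d₁ − σ√T = 0.1013 − 0.3291 = -0.2278 ≈ -0.23
exp(−rT) = exp(−0.008·0.75) = 0.9940
C = 368·N(0.10) − 378·0.9940·N(-0.23) = 368·0.5398 − 378·0.9940·0.4090 = 198.6464 − 153.6744 = 44.9720

$44.97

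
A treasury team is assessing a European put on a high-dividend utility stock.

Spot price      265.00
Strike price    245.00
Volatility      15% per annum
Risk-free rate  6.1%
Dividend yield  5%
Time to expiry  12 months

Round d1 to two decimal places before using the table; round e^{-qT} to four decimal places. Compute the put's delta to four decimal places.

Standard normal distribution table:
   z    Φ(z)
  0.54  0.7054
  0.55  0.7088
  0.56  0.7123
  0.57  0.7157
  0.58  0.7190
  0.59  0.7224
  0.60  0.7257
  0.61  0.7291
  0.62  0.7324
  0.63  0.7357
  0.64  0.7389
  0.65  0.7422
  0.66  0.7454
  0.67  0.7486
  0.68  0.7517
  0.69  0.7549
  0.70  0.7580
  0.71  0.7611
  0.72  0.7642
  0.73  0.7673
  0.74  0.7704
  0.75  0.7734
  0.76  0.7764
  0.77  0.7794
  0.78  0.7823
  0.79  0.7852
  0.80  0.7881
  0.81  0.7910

T = 1;  σ√T = 0.1500
ln(S/K) + (r − q + σ²/2)T = ln(265/245) + (0.061 − 0.05 + 0.15²/2)·1 = 0.0785 + 0.0222 = 0.1007
d₁ = 0.1007 / 0.1500 = 0.6715 ≈ 0.67
N(d₁) = N(0.67) = 0.7486
Δ_put = e^(−qT)·(N(d₁) − 1) = 0.9512·(0.7486 − 1) = -0.2391

-0.2391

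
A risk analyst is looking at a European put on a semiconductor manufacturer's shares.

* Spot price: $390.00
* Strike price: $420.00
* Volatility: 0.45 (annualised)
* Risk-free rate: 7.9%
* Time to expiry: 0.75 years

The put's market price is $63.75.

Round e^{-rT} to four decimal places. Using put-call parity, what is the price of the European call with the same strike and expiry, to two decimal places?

exp(−rT) = exp(−0.079·0.75) = 0.9425
Put-call parity: C − P = S − K·e^(−rT) = 390 − 420·0.9425 = 390 − 395.8500 = -5.8500
C = P + (C − P) = 63.75 + (-5.8500) = 57.9000

$57.90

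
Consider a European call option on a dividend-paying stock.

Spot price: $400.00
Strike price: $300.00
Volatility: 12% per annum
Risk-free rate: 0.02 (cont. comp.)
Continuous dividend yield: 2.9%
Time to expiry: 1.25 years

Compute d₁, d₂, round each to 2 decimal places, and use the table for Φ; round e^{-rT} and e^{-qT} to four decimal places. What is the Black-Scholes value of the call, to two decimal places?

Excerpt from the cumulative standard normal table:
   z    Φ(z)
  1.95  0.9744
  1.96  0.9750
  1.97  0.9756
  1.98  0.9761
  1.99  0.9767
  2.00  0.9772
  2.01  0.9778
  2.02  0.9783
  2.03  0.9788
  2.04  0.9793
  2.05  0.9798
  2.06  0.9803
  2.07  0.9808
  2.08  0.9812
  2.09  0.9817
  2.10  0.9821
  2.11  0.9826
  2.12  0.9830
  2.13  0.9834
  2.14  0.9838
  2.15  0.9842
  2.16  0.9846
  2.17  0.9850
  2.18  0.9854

$93.58

T = 1.25;  σ√T = 0.1342
d₁ = [ln(400/300) + (0.02 − 0.029 + 0.12²/2)·1.25] / 0.1342 = [0.2877 − 0.0023] / 0.1342 = 2.1275 ≈ 2.13
d₂ = d₁ − σ√T = 2.1275 − 0.1342 = 1.9933 ≈ 1.99
exp(−qT) = exp(−0.029·1.25) = 0.9644;  exp(−rT) = exp(−0.02·1.25) = 0.9753
N(d₁) = N(2.13) = 0.9834;  N(d₂) = N(1.99) = 0.9767
C = 400·0.9644·0.9834 − 300·0.9753·0.9767 = 379.3564 − 285.7727 = 93.5837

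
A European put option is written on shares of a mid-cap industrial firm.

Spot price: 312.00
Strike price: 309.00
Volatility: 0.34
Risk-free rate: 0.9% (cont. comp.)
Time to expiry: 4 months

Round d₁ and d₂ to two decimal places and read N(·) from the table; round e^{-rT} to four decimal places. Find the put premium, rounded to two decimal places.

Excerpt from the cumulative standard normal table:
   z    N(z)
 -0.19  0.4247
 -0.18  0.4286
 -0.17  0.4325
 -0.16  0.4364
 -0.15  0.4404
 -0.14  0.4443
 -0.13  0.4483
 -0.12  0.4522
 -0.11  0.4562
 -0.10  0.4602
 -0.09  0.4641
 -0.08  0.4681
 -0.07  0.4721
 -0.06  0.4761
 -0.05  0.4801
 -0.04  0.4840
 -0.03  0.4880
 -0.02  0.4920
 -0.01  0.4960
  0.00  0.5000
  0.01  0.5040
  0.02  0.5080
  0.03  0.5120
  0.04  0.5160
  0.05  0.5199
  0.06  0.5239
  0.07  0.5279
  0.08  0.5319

σ√T = 0.34·√0.3333 = 0.1963
ln(S/K) + (r + σ²/2)T = ln(312/309) + (0.009 + 0.34²/2)·0.3333 = 0.0097 + 0.0223 = 0.0319
d₁ = 0.0319 / 0.1963 = 0.1627 which rounds to 0.16
d₂ = d₁ − σ√T = 0.1627 − 0.1963 = -0.0336 which rounds to -0.03
exp(−rT) = exp(−0.009·0.3333) = 0.9970
N(−d₂) = N(0.03) = 0.5120;  N(−d₁) = N(-0.16) = 0.4364
P = 309·0.9970·0.5120 − 312·0.4364 = 157.7334 − 136.1568 = 21.5766

21.58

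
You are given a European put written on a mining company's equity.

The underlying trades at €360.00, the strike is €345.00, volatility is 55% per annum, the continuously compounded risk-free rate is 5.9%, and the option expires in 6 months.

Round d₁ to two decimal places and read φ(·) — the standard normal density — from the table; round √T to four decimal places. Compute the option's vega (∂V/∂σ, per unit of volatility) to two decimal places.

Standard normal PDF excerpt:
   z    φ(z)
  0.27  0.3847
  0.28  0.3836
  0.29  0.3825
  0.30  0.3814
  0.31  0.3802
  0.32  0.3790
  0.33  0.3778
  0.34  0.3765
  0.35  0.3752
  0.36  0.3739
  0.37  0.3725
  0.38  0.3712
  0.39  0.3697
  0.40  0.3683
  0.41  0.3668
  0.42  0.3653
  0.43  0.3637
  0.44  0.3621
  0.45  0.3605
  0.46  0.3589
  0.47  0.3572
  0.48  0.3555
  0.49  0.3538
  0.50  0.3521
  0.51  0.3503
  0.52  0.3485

94.49

σ√T = 0.55 × 0.7071 = 0.3889
d₁ = [ln(360/345) + (0.059 + 0.55²/2)·0.5] / 0.3889 = [0.0426 + 0.1051] / 0.3889 = 0.3797 ≈ 0.38
√T = √0.5 = 0.7071
φ(d₁) = φ(0.38) = 0.3712
vega = S·φ(d₁)·√T = 360·0.3712·0.7071 = 94.4912
(Call and put vega coincide under Black-Scholes.)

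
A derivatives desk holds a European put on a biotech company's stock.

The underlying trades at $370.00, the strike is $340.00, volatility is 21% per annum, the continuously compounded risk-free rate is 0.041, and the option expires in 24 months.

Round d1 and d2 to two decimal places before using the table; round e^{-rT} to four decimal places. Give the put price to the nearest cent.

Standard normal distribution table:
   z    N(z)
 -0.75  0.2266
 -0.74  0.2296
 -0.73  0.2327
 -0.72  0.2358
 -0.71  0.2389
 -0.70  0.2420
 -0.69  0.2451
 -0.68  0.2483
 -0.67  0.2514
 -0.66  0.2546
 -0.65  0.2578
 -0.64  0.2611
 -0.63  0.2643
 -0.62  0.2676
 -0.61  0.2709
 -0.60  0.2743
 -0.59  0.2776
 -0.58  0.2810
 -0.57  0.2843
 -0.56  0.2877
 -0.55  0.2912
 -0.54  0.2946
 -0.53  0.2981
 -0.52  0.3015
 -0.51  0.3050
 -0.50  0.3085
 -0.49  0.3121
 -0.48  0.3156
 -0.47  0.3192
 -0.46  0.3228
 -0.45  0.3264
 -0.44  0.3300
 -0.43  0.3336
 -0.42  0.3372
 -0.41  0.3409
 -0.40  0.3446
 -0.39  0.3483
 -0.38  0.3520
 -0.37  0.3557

σ√T = 0.21 × 1.4142 = 0.2970
ln(S/K) + (r + σ²/2)T = ln(370/340) + (0.041 + 0.21²/2)·2 = 0.0846 + 0.1261 = 0.2107
d₁ = 0.2107 / 0.2970 = 0.7093 ≈ 0.71
d₂ = d₁ − σ√T = 0.7093 − 0.2970 = 0.4123 ≈ 0.41
exp(−rT) = exp(−0.041·2) = 0.9213
P = 340·0.9213·N(-0.41) − 370·N(-0.71) = 340·0.9213·0.3409 − 370·0.2389 = 106.7842 − 88.3930 = 18.3912

$18.39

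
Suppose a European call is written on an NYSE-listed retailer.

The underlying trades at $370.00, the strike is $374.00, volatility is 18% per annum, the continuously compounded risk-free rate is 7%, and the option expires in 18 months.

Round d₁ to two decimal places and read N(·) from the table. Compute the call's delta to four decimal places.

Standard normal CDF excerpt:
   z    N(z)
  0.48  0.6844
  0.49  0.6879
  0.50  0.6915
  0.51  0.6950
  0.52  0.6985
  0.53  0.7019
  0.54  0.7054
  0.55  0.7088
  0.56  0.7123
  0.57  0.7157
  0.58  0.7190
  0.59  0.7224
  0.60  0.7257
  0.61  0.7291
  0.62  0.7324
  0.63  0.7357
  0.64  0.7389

0.7054

T = 1.5;  σ√T = 0.2205
d₁ = [ln(370/374) + (0.07 + ½·0.18²)·1.5] / (σ√T) = (-0.0108 + 0.1293) / 0.2205 = 0.5377 which rounds to 0.54
N(d₁) = N(0.54) = 0.7054
Δ_call = N(d₁) = 0.7054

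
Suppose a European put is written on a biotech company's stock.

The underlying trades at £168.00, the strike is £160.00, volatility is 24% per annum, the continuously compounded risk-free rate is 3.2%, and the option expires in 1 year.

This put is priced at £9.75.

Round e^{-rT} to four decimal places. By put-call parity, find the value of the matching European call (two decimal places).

£22.79

e^(−rT) = e^(−0.032·1) = 0.9685
Put-call parity: C − P = S − K·e^(−rT) = 168 − 160·0.9685 = 168 − 154.9600 = 13.0400
C = P + (C − P) = 9.75 + (13.0400) = 22.7900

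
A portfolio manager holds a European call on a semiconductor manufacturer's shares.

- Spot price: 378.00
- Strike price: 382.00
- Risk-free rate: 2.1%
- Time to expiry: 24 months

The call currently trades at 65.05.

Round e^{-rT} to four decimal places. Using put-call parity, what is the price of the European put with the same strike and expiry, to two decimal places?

exp(−rT) = exp(−0.021·2) = 0.9589
Put-call parity: C − P = S − K·e^(−rT) = 378 − 382·0.9589 = 378 − 366.2998 = 11.7002
P = C − (C − P) = 65.05 − (11.7002) = 53.3498

53.35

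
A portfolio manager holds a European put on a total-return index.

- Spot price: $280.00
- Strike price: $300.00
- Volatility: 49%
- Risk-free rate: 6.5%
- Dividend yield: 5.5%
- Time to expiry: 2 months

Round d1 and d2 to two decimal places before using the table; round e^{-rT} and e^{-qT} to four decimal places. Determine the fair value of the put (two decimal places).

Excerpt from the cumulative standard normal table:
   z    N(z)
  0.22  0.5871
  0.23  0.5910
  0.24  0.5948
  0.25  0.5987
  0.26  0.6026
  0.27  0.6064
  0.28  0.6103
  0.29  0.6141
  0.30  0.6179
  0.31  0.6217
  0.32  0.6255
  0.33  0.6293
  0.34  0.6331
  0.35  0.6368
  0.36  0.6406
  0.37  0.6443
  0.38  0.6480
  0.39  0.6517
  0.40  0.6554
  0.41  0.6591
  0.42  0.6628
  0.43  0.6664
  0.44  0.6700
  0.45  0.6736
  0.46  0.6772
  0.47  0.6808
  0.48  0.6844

T = 0.1667;  σ√T = 0.2000
d₁ = [ln(280/300) + (0.065 − 0.055 + 0.49²/2)·0.1667] / 0.2000 = [-0.0690 + 0.0217] / 0.2000 = -0.2365 → -0.24
d₂ = d₁ − σ√T = -0.2365 − 0.2000 = -0.4366 → -0.44
exp(−qT) = exp(−0.055·0.1667) = 0.9909;  exp(−rT) = exp(−0.065·0.1667) = 0.9892
N(−d₂) = N(0.44) = 0.6700;  N(−d₁) = N(0.24) = 0.5948
P = 300·0.9892·0.6700 − 280·0.9909·0.5948 = 198.8292 − 165.0284 = 33.8008

$33.80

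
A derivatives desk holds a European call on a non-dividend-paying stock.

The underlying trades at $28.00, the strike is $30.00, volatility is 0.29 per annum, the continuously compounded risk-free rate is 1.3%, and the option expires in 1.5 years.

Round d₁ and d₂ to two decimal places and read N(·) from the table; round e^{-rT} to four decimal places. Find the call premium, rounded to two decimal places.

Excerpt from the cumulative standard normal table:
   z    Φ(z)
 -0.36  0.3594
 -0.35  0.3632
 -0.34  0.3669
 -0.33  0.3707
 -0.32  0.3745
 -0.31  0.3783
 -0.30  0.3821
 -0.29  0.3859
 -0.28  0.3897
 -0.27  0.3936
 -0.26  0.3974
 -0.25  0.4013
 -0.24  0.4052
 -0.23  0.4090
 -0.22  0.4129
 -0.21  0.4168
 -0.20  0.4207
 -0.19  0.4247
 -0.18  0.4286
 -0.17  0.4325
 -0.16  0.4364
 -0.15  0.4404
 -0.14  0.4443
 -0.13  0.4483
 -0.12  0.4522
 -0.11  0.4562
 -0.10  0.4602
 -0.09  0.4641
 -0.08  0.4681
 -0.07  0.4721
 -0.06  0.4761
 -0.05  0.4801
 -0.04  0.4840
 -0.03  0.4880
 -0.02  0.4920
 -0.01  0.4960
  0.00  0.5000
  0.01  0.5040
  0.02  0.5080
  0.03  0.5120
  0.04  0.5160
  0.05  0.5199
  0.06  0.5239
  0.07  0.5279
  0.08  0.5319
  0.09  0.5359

$3.43

T = 1.5;  σ√T = 0.3552
ln(S/K) + (r + σ²/2)T = ln(28/30) + (0.013 + 0.29²/2)·1.5 = -0.0690 + 0.0826 = 0.0136
d₁ = 0.0136 / 0.3552 = 0.0382 → 0.04
d₂ = d₁ − σ√T = 0.0382 − 0.3552 = -0.3169 → -0.32
exp(−rT) = exp(−0.013·1.5) = 0.9807
C = 28·N(0.04) − 30·0.9807·N(-0.32) = 28·0.5160 − 30·0.9807·0.3745 = 14.4480 − 11.0182 = 3.4298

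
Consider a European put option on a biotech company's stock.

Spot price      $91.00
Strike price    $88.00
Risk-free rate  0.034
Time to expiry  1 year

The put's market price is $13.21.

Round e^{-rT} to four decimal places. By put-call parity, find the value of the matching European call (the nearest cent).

$19.15

e^(−rT) = e^(−0.034·1) = 0.9666
Put-call parity: C − P = S − K·e^(−rT) = 91 − 88·0.9666 = 91 − 85.0608 = 5.9392
C = P + (C − P) = 13.21 + (5.9392) = 19.1492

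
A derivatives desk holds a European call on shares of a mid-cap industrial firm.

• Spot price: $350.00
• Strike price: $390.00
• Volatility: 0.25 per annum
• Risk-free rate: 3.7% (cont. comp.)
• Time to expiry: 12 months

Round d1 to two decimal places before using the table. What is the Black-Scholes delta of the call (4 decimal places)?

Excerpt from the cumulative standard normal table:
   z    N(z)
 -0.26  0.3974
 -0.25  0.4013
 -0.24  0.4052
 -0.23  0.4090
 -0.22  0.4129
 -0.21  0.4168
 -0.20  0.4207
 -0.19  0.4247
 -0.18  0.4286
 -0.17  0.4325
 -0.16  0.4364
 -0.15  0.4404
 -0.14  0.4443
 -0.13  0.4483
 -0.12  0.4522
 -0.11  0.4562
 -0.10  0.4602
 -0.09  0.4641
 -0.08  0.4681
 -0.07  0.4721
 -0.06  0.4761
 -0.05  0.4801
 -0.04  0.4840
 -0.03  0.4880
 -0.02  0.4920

σ√T = 0.25·√1 = 0.2500
ln(S/K) + (r + σ²/2)T = ln(350/390) + (0.037 + 0.25²/2)·1 = -0.1082 + 0.0683 = -0.0400
d₁ = -0.0400 / 0.2500 = -0.1599 which rounds to -0.16
N(d₁) = N(-0.16) = 0.4364
Δ_call = N(d₁) = 0.4364

0.4364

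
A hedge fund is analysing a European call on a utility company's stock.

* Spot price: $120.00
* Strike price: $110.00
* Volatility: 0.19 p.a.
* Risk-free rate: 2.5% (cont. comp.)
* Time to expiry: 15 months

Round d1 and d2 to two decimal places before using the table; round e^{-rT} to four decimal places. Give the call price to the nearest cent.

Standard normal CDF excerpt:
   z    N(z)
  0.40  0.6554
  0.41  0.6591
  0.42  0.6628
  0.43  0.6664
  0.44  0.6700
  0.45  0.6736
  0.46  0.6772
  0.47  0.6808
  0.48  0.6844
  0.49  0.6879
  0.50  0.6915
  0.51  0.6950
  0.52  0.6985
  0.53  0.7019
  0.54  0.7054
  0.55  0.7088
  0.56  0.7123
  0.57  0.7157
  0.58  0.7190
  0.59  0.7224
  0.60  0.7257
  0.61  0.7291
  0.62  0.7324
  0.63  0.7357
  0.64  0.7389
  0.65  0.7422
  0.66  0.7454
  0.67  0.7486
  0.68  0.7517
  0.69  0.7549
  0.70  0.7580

$17.63

σ√T = 0.19 × 1.1180 = 0.2124
d₁ = [ln(120/110) + (0.025 + 0.19²/2)·1.25] / 0.2124 = [0.0870 + 0.0538] / 0.2124 = 0.6629 → 0.66
d₂ = d₁ − σ√T = 0.6629 − 0.2124 = 0.4505 → 0.45
e^(−rT) = e^(−0.025·1.25) = 0.9692
N(d₁) = N(0.66) = 0.7454;  N(d₂) = N(0.45) = 0.6736
C = 120·0.7454 − 110·0.9692·0.6736 = 89.4480 − 71.8138 = 17.6342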